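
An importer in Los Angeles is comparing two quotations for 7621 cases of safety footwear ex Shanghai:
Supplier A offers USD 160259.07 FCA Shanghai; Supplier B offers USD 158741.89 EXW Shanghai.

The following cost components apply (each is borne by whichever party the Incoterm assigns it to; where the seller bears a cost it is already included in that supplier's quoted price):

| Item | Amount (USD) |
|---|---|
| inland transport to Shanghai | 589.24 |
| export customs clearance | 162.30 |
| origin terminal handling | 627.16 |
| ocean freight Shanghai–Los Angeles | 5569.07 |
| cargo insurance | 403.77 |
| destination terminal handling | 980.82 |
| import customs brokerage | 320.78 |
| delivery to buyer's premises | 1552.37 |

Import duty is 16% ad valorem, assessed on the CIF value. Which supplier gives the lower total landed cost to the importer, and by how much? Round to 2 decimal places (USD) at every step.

Supplier A (FCA):
CIF value = FCA price + origin terminal + freight + insurance = 160259.07 + 627.16 + 5569.07 + 403.77 = 166859.07
Import duty = 166859.07 × 16% = 26697.45
Buyer bears (A): 627.16 + 5569.07 + 403.77 + 980.82 + 320.78 + 1552.37 = 9453.97
Landed cost (A) = invoice 160259.07 + 9453.97 + duty 26697.45 = 196410.49
Supplier B (EXW):
CIF value = EXW price + inland to port + export clearance + origin terminal + freight + insurance = 158741.89 + 589.24 + 162.30 + 627.16 + 5569.07 + 403.77 = 166093.43
Import duty = 166093.43 × 16% = 26574.95
Buyer bears (B): 589.24 + 162.30 + 627.16 + 5569.07 + 403.77 + 980.82 + 320.78 + 1552.37 = 10205.51
Landed cost (B) = invoice 158741.89 + 10205.51 + duty 26574.95 = 195522.35
Difference = |196410.49 − 195522.35| = 888.14

Supplier B is cheaper by USD 888.14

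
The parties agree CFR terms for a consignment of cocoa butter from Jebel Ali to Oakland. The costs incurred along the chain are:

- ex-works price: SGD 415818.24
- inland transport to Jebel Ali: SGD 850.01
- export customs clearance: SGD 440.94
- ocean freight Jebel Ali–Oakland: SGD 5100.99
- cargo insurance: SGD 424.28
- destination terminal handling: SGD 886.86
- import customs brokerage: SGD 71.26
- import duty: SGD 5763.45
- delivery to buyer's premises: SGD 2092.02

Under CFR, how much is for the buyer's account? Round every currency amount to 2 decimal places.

CFR: the seller pays costs through ocean freight to the destination port, but not insurance.
Seller's account: goods 415818.24 + inland to port 850.01 + export clearance 440.94 + freight 5100.99 = 422210.18
Buyer's account: insurance 424.28 + destination terminal 886.86 + brokerage 71.26 + duty 5763.45 + delivery 2092.02 = 9237.87

Buyer's account: SGD 9237.87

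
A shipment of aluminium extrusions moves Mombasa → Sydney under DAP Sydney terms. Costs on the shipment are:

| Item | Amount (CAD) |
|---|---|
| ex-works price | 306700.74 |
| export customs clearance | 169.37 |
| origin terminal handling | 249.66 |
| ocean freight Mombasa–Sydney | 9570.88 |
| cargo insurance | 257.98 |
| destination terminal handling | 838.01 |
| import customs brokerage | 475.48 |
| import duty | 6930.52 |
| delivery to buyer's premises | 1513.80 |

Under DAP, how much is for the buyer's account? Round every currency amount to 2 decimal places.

DAP: the seller bears all costs to the named destination except import duty and clearance.
Seller's account: goods 306700.74 + export clearance 169.37 + origin terminal 249.66 + freight 9570.88 + insurance 257.98 + destination terminal 838.01 + delivery 1513.80 = 319300.44
Buyer's account: brokerage 475.48 + duty 6930.52 = 7406.00

Buyer's account: CAD 7406.00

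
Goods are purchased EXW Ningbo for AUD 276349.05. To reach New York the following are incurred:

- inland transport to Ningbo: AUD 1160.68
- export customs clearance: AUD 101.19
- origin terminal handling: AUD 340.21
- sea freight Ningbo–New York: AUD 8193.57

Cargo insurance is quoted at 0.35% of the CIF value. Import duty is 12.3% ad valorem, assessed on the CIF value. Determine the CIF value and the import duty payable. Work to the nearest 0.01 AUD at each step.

Let C be the CIF value. C = EXW price + pre-shipment costs + freight + 0.35% × C
C − 0.35% × C = 276349.05 + 1160.68 + 101.19 + 340.21 + 8193.57
0.9965 × C = 286144.70
C = 286144.70 / 0.9965 = 287149.72
Insurance premium = 0.35% × 287149.72 = 1005.02
Import duty = 287149.72 × 12.3% = 35319.42

CIF value: AUD 287149.72; import duty: AUD 35319.42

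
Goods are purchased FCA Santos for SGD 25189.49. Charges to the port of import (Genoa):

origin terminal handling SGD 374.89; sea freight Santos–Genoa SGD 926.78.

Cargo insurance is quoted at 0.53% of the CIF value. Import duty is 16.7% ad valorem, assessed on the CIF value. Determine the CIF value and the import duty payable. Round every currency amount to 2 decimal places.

CIF value: SGD 26632.31; import duty: SGD 4447.60

Let C be the CIF value. C = FCA price + pre-shipment costs + freight + 0.53% × C
C − 0.53% × C = 25189.49 + 374.89 + 926.78
0.9947 × C = 26491.16
C = 26491.16 / 0.9947 = 26632.31
Insurance premium = 0.53% × 26632.31 = 141.15
Import duty = 26632.31 × 16.7% = 4447.60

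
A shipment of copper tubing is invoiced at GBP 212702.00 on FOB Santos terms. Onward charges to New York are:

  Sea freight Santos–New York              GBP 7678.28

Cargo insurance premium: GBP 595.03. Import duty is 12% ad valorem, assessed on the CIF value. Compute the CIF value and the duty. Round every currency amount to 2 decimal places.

CIF value: GBP 220975.31; import duty: GBP 26517.04

CIF = FOB price + freight + insurance
CIF = 212702.00 + 7678.28 + 595.03 = 220975.31
Import duty = 220975.31 × 12% = 26517.04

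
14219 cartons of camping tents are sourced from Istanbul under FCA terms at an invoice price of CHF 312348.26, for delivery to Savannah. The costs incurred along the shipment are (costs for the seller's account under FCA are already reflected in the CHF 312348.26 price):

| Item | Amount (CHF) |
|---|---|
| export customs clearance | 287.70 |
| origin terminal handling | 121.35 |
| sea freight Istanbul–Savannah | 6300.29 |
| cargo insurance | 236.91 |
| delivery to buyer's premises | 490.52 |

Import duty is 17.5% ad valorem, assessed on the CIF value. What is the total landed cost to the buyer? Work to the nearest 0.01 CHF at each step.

FCA: the seller delivers export-cleared goods to the carrier; the buyer bears costs from that point.
Already in the invoice (seller's account under FCA): export clearance — exclude.
CIF value = FCA price + origin terminal + freight + insurance = 312348.26 + 121.35 + 6300.29 + 236.91 = 319006.81
Import duty = 319006.81 × 17.5% = 55826.19
Buyer bears: origin terminal 121.35 + freight 6300.29 + insurance 236.91 + delivery 490.52 + duty 55826.19 = 62975.26
Landed cost = invoice 312348.26 + 62975.26 = 375323.52

Total landed cost: CHF 375323.52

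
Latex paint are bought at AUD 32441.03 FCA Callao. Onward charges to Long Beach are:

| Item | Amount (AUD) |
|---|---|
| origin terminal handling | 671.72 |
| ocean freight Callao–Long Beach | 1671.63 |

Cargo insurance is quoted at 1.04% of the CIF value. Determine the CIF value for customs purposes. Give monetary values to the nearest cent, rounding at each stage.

Let C be the CIF value. C = FCA price + pre-shipment costs + freight + 1.04% × C
C − 1.04% × C = 32441.03 + 671.72 + 1671.63
0.9896 × C = 34784.38
C = 34784.38 / 0.9896 = 35149.94
Insurance premium = 1.04% × 35149.94 = 365.56

CIF value: AUD 35149.94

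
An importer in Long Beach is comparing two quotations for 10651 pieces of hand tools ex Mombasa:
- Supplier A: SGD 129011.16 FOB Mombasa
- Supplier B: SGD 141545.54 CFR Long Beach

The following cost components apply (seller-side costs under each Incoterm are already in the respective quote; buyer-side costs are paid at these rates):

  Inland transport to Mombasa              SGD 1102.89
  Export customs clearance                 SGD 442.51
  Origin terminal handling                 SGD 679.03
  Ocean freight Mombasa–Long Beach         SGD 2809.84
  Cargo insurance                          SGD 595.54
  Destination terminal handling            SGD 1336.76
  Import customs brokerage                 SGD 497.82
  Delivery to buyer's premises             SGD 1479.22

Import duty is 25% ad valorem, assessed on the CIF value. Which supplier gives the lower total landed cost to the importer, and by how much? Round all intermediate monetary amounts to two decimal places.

Supplier A is cheaper by SGD 12155.67

Supplier A (FOB):
CIF value = FOB price + freight + insurance = 129011.16 + 2809.84 + 595.54 = 132416.54
Import duty = 132416.54 × 25% = 33104.14
Buyer bears (A): 2809.84 + 595.54 + 1336.76 + 497.82 + 1479.22 = 6719.18
Landed cost (A) = invoice 129011.16 + 6719.18 + duty 33104.14 = 168834.48
Supplier B (CFR):
CIF value = CFR price + insurance = 141545.54 + 595.54 = 142141.08
Import duty = 142141.08 × 25% = 35535.27
Buyer bears (B): 595.54 + 1336.76 + 497.82 + 1479.22 = 3909.34
Landed cost (B) = invoice 141545.54 + 3909.34 + duty 35535.27 = 180990.15
Difference = |168834.48 − 180990.15| = 12155.67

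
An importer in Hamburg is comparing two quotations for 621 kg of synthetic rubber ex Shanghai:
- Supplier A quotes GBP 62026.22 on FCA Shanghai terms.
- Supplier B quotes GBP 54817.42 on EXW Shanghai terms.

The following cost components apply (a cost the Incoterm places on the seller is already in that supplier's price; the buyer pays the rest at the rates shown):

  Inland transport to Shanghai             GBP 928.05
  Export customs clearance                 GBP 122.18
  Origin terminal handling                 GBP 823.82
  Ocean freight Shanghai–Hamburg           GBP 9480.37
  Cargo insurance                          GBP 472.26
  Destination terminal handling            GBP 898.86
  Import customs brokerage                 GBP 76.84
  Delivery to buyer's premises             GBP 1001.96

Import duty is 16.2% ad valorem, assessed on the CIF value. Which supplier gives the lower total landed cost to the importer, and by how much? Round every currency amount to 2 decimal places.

Supplier A (FCA):
CIF value = FCA price + origin terminal + freight + insurance = 62026.22 + 823.82 + 9480.37 + 472.26 = 72802.67
Import duty = 72802.67 × 16.2% = 11794.03
Buyer bears (A): 823.82 + 9480.37 + 472.26 + 898.86 + 76.84 + 1001.96 = 12754.11
Landed cost (A) = invoice 62026.22 + 12754.11 + duty 11794.03 = 86574.36
Supplier B (EXW):
CIF value = EXW price + inland to port + export clearance + origin terminal + freight + insurance = 54817.42 + 928.05 + 122.18 + 823.82 + 9480.37 + 472.26 = 66644.10
Import duty = 66644.10 × 16.2% = 10796.34
Buyer bears (B): 928.05 + 122.18 + 823.82 + 9480.37 + 472.26 + 898.86 + 76.84 + 1001.96 = 13804.34
Landed cost (B) = invoice 54817.42 + 13804.34 + duty 10796.34 = 79418.10
Difference = |86574.36 − 79418.10| = 7156.26

Supplier B is cheaper by GBP 7156.26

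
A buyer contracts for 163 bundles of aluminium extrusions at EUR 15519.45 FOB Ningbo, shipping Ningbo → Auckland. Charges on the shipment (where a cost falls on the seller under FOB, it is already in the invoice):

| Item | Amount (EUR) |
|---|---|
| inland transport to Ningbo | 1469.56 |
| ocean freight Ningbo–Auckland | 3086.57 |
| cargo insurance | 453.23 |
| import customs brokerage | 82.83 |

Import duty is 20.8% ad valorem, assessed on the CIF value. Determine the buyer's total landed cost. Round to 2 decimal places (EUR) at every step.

FOB: the seller bears costs until goods are on board at the origin port; the buyer bears freight, insurance and all costs thereafter.
Already in the invoice (seller's account under FOB): inland to port — exclude.
CIF value = FOB price + freight + insurance = 15519.45 + 3086.57 + 453.23 = 19059.25
Import duty = 19059.25 × 20.8% = 3964.32
Buyer bears: freight 3086.57 + insurance 453.23 + brokerage 82.83 + duty 3964.32 = 7586.95
Landed cost = invoice 15519.45 + 7586.95 = 23106.40

Total landed cost: EUR 23106.40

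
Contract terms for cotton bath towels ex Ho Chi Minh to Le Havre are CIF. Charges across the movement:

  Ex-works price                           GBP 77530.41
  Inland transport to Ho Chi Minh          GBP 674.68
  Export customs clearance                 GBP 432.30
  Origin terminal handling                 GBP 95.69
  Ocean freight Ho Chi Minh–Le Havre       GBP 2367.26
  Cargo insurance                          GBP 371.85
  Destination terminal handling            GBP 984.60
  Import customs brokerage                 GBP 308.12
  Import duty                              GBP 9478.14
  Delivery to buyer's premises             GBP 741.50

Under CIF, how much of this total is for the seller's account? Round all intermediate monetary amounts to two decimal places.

CIF: the seller pays costs through ocean freight and marine insurance to the destination port.
Seller's account: goods 77530.41 + inland to port 674.68 + export clearance 432.30 + origin terminal 95.69 + freight 2367.26 + insurance 371.85 = 81472.19
Buyer's account: destination terminal 984.60 + brokerage 308.12 + duty 9478.14 + delivery 741.50 = 11512.36

Seller's account: GBP 81472.19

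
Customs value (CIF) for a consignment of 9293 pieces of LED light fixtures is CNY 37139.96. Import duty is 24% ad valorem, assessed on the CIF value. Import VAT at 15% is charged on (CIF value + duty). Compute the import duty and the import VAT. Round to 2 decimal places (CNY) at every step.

Import duty: CNY 8913.59; import VAT: CNY 6908.03

Import duty = 37139.96 × 24% = 8913.59
VAT base = CIF + duty = 37139.96 + 8913.59 = 46053.55
Import VAT = 46053.55 × 15% = 6908.03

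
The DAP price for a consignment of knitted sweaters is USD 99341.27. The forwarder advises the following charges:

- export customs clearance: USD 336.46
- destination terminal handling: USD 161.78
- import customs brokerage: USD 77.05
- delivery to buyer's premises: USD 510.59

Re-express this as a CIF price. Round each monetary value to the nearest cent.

CIF price: USD 98668.90

Not relevant to the conversion: export clearance — on the seller under both DAP and CIF; already in the DAP price and stays in the CIF price. brokerage — on the buyer under both terms; not part of either seller's price.
From DAP to CIF, the seller no longer bears: destination terminal, delivery.
CIF price = 99341.27 − 161.78 − 510.59 = 98668.90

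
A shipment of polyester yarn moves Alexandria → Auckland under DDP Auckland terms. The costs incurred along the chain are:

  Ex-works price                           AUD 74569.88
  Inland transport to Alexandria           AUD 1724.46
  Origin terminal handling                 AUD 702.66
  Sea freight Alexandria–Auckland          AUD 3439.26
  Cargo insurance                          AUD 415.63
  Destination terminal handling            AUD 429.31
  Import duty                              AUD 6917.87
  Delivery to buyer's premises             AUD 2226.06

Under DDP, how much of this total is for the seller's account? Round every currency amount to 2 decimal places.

DDP: the seller bears all costs including import duty.
Seller's account: goods 74569.88 + inland to port 1724.46 + origin terminal 702.66 + freight 3439.26 + insurance 415.63 + destination terminal 429.31 + duty 6917.87 + delivery 2226.06 = 90425.13
Buyer's account: 0.00

Seller's account: AUD 90425.13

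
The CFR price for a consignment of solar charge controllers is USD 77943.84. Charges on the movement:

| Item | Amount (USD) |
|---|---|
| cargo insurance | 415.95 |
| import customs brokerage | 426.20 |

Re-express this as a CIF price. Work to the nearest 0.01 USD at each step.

Not relevant to the conversion: brokerage — on the buyer under both terms; not part of either seller's price.
From CFR to CIF, the seller additionally bears: insurance.
CIF price = 77943.84 + 415.95 = 78359.79

CIF price: USD 78359.79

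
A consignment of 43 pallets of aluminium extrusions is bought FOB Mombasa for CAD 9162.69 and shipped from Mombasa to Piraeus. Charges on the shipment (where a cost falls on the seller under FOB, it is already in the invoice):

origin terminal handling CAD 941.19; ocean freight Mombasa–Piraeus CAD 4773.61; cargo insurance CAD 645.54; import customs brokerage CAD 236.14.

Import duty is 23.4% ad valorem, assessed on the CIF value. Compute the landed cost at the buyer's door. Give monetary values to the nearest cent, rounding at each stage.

FOB: the seller bears costs until goods are on board at the origin port; the buyer bears freight, insurance and all costs thereafter.
Already in the invoice (seller's account under FOB): origin terminal — exclude.
CIF value = FOB price + freight + insurance = 9162.69 + 4773.61 + 645.54 = 14581.84
Import duty = 14581.84 × 23.4% = 3412.15
Buyer bears: freight 4773.61 + insurance 645.54 + brokerage 236.14 + duty 3412.15 = 9067.44
Landed cost = invoice 9162.69 + 9067.44 = 18230.13

Total landed cost: CAD 18230.13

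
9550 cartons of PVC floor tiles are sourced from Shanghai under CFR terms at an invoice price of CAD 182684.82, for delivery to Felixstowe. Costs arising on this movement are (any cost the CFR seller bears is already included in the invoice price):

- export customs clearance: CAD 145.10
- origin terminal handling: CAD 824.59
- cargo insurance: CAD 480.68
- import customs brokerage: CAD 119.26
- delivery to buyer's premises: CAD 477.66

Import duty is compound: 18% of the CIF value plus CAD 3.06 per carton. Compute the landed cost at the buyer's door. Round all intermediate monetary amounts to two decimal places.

Total landed cost: CAD 245955.21

CFR: the seller pays costs through ocean freight to the destination port, but not insurance.
Already in the invoice (seller's account under CFR): export clearance, origin terminal — exclude.
CIF value = CFR price + insurance = 182684.82 + 480.68 = 183165.50
Ad valorem component: 183165.50 × 18% = 32969.79
Specific component: 9550 × 3.06 = 29223.00
Import duty = 32969.79 + 29223.00 = 62192.79
Buyer bears: insurance 480.68 + brokerage 119.26 + delivery 477.66 + duty 62192.79 = 63270.39
Landed cost = invoice 182684.82 + 63270.39 = 245955.21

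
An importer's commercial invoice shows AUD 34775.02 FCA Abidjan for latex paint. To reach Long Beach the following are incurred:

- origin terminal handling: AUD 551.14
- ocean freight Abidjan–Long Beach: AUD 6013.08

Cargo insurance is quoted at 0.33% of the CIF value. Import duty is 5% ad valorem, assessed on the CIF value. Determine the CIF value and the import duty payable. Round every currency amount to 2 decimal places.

Let C be the CIF value. C = FCA price + pre-shipment costs + freight + 0.33% × C
C − 0.33% × C = 34775.02 + 551.14 + 6013.08
0.9967 × C = 41339.24
C = 41339.24 / 0.9967 = 41476.11
Insurance premium = 0.33% × 41476.11 = 136.87
Import duty = 41476.11 × 5% = 2073.81

CIF value: AUD 41476.11; import duty: AUD 2073.81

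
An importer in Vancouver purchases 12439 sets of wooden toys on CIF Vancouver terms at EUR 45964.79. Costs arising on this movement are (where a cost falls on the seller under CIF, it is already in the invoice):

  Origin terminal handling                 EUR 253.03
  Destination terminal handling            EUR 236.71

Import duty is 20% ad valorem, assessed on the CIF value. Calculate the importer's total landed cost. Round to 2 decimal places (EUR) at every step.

CIF: the seller pays costs through ocean freight and marine insurance to the destination port.
Already in the invoice (seller's account under CIF): origin terminal — exclude.
The CIF price already equals the CIF value: 45964.79
Import duty = 45964.79 × 20% = 9192.96
Buyer bears: destination terminal 236.71 + duty 9192.96 = 9429.67
Landed cost = invoice 45964.79 + 9429.67 = 55394.46

Total landed cost: EUR 55394.46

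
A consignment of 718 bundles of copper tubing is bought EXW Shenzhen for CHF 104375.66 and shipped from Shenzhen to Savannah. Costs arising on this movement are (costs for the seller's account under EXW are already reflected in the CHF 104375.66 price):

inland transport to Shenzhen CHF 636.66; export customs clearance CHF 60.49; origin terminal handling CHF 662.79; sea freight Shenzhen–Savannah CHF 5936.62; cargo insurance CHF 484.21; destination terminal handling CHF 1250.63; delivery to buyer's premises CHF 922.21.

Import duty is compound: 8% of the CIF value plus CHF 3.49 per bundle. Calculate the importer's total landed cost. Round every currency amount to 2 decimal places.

Total landed cost: CHF 125807.60

EXW: the seller makes goods available at their premises; the buyer bears all onward costs.
CIF value = EXW price + inland to port + export clearance + origin terminal + freight + insurance = 104375.66 + 636.66 + 60.49 + 662.79 + 5936.62 + 484.21 = 112156.43
Ad valorem component: 112156.43 × 8% = 8972.51
Specific component: 718 × 3.49 = 2505.82
Import duty = 8972.51 + 2505.82 = 11478.33
Buyer bears: inland to port 636.66 + export clearance 60.49 + origin terminal 662.79 + freight 5936.62 + insurance 484.21 + destination terminal 1250.63 + delivery 922.21 + duty 11478.33 = 21431.94
Landed cost = invoice 104375.66 + 21431.94 = 125807.60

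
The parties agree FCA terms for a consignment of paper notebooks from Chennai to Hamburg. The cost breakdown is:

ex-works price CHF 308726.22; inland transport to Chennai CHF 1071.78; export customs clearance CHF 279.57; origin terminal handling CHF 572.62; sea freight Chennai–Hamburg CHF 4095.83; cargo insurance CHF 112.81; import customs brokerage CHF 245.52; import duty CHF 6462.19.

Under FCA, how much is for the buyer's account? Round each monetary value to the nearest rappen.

Buyer's account: CHF 11488.97

FCA: the seller delivers export-cleared goods to the carrier; the buyer bears costs from that point.
Seller's account: goods 308726.22 + inland to port 1071.78 + export clearance 279.57 = 310077.57
Buyer's account: origin terminal 572.62 + freight 4095.83 + insurance 112.81 + brokerage 245.52 + duty 6462.19 = 11488.97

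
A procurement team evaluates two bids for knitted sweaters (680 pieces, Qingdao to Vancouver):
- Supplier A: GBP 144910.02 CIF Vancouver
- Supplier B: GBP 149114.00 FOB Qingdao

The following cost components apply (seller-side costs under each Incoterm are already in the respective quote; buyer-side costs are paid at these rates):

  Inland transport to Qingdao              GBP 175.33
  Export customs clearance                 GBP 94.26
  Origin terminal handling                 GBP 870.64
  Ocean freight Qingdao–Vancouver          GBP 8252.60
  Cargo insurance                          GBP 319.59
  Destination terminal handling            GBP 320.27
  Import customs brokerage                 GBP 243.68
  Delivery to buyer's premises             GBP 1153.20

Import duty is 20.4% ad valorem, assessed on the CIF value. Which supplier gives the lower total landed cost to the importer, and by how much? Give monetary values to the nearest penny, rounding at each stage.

Supplier A is cheaper by GBP 15382.51

Supplier A (CIF):
The CIF price already equals the CIF value: 144910.02
Import duty = 144910.02 × 20.4% = 29561.64
Buyer bears (A): 320.27 + 243.68 + 1153.20 = 1717.15
Landed cost (A) = invoice 144910.02 + 1717.15 + duty 29561.64 = 176188.81
Supplier B (FOB):
CIF value = FOB price + freight + insurance = 149114.00 + 8252.60 + 319.59 = 157686.19
Import duty = 157686.19 × 20.4% = 32167.98
Buyer bears (B): 8252.60 + 319.59 + 320.27 + 243.68 + 1153.20 = 10289.34
Landed cost (B) = invoice 149114.00 + 10289.34 + duty 32167.98 = 191571.32
Difference = |176188.81 − 191571.32| = 15382.51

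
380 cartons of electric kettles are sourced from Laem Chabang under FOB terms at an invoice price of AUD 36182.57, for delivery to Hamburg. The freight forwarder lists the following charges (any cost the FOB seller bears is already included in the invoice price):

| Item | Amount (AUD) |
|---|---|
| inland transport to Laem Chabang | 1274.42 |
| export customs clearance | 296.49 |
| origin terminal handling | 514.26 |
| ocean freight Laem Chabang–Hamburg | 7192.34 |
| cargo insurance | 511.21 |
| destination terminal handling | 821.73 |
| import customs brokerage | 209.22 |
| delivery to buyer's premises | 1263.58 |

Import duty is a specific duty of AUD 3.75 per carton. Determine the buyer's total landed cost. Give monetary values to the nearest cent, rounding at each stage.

Total landed cost: AUD 47605.65

FOB: the seller bears costs until goods are on board at the origin port; the buyer bears freight, insurance and all costs thereafter.
Already in the invoice (seller's account under FOB): inland to port, export clearance, origin terminal — exclude.
CIF value = FOB price + freight + insurance = 36182.57 + 7192.34 + 511.21 = 43886.12
Import duty = 380 × 3.75 = 1425.00
Buyer bears: freight 7192.34 + insurance 511.21 + destination terminal 821.73 + brokerage 209.22 + delivery 1263.58 + duty 1425.00 = 11423.08
Landed cost = invoice 36182.57 + 11423.08 = 47605.65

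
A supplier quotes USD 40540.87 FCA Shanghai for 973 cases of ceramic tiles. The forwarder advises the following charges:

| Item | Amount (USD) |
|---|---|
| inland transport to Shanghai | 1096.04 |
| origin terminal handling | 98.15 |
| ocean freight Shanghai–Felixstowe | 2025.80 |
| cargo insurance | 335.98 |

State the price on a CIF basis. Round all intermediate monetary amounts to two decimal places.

CIF price: USD 43000.80

Not relevant to the conversion: inland to port — on the seller under both FCA and CIF; already in the FCA price and stays in the CIF price.
From FCA to CIF, the seller additionally bears: origin terminal, freight, insurance.
CIF price = 40540.87 + 98.15 + 2025.80 + 335.98 = 43000.80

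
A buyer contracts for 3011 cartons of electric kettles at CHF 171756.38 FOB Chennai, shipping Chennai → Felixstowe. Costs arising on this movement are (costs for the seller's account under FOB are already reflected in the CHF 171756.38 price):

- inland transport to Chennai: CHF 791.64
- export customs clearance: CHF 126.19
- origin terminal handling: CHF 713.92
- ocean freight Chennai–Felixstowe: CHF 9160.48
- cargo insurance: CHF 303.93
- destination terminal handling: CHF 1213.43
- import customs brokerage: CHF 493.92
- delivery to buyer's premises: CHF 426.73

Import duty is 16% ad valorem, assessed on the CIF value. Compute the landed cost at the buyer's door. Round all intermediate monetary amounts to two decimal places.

Total landed cost: CHF 212350.20

FOB: the seller bears costs until goods are on board at the origin port; the buyer bears freight, insurance and all costs thereafter.
Already in the invoice (seller's account under FOB): inland to port, export clearance, origin terminal — exclude.
CIF value = FOB price + freight + insurance = 171756.38 + 9160.48 + 303.93 = 181220.79
Import duty = 181220.79 × 16% = 28995.33
Buyer bears: freight 9160.48 + insurance 303.93 + destination terminal 1213.43 + brokerage 493.92 + delivery 426.73 + duty 28995.33 = 40593.82
Landed cost = invoice 171756.38 + 40593.82 = 212350.20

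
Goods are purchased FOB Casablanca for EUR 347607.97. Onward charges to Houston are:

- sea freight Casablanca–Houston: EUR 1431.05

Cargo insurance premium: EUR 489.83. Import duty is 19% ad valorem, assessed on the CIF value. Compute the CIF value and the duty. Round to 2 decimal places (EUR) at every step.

CIF = FOB price + freight + insurance
CIF = 347607.97 + 1431.05 + 489.83 = 349528.85
Import duty = 349528.85 × 19% = 66410.48

CIF value: EUR 349528.85; import duty: EUR 66410.48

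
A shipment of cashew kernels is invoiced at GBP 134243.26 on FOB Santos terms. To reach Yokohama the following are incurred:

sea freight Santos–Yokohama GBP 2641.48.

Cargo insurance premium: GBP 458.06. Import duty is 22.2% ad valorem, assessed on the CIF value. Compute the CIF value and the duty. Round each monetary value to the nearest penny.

CIF value: GBP 137342.80; import duty: GBP 30490.10

CIF = FOB price + freight + insurance
CIF = 134243.26 + 2641.48 + 458.06 = 137342.80
Import duty = 137342.80 × 22.2% = 30490.10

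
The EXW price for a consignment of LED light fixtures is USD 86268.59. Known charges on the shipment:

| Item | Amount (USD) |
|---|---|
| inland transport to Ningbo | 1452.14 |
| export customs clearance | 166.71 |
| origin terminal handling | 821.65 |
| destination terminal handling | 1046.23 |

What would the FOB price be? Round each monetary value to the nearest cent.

Not relevant to the conversion: destination terminal — on the buyer under both terms; not part of either seller's price.
From EXW to FOB, the seller additionally bears: inland to port, export clearance, origin terminal.
FOB price = 86268.59 + 1452.14 + 166.71 + 821.65 = 88709.09

FOB price: USD 88709.09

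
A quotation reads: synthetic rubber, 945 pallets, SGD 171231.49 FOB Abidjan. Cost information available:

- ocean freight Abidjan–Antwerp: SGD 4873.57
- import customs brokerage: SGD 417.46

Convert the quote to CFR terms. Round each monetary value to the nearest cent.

CFR price: SGD 176105.06

Not relevant to the conversion: brokerage — on the buyer under both terms; not part of either seller's price.
From FOB to CFR, the seller additionally bears: freight.
CFR price = 171231.49 + 4873.57 = 176105.06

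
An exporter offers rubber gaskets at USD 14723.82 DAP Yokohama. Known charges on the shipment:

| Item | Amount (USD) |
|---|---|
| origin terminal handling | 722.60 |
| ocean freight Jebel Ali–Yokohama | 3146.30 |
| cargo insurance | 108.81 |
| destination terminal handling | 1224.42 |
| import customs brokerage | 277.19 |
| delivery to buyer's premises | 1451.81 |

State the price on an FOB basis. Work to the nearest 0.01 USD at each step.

Not relevant to the conversion: origin terminal — on the seller under both DAP and FOB; already in the DAP price and stays in the FOB price. brokerage — on the buyer under both terms; not part of either seller's price.
From DAP to FOB, the seller no longer bears: freight, insurance, destination terminal, delivery.
FOB price = 14723.82 − 3146.30 − 108.81 − 1224.42 − 1451.81 = 8792.48

FOB price: USD 8792.48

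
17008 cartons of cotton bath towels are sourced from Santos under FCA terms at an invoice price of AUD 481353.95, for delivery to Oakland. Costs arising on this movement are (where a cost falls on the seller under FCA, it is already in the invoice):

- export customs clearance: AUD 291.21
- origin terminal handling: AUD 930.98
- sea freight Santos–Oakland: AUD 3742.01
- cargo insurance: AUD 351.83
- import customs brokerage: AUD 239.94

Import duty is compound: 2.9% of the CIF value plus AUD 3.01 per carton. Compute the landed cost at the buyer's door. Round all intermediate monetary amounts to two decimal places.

Total landed cost: AUD 551917.77

FCA: the seller delivers export-cleared goods to the carrier; the buyer bears costs from that point.
Already in the invoice (seller's account under FCA): export clearance — exclude.
CIF value = FCA price + origin terminal + freight + insurance = 481353.95 + 930.98 + 3742.01 + 351.83 = 486378.77
Ad valorem component: 486378.77 × 2.9% = 14104.98
Specific component: 17008 × 3.01 = 51194.08
Import duty = 14104.98 + 51194.08 = 65299.06
Buyer bears: origin terminal 930.98 + freight 3742.01 + insurance 351.83 + brokerage 239.94 + duty 65299.06 = 70563.82
Landed cost = invoice 481353.95 + 70563.82 = 551917.77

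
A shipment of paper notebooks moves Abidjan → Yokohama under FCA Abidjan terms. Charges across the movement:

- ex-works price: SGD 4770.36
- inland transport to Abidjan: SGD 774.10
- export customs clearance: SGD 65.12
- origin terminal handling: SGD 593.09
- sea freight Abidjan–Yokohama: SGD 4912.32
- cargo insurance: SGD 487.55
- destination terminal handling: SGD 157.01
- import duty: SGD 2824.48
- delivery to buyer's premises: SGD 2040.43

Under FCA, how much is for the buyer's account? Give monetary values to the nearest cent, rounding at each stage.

FCA: the seller delivers export-cleared goods to the carrier; the buyer bears costs from that point.
Seller's account: goods 4770.36 + inland to port 774.10 + export clearance 65.12 = 5609.58
Buyer's account: origin terminal 593.09 + freight 4912.32 + insurance 487.55 + destination terminal 157.01 + duty 2824.48 + delivery 2040.43 = 11014.88

Buyer's account: SGD 11014.88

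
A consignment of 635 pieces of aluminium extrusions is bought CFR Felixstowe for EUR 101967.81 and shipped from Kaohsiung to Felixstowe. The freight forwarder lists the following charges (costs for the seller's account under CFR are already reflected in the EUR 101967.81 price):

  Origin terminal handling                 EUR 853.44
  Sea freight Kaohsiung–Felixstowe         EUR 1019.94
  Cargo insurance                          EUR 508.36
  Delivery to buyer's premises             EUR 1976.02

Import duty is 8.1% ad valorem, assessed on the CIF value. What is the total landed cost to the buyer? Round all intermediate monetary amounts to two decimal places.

CFR: the seller pays costs through ocean freight to the destination port, but not insurance.
Already in the invoice (seller's account under CFR): origin terminal, freight — exclude.
CIF value = CFR price + insurance = 101967.81 + 508.36 = 102476.17
Import duty = 102476.17 × 8.1% = 8300.57
Buyer bears: insurance 508.36 + delivery 1976.02 + duty 8300.57 = 10784.95
Landed cost = invoice 101967.81 + 10784.95 = 112752.76

Total landed cost: EUR 112752.76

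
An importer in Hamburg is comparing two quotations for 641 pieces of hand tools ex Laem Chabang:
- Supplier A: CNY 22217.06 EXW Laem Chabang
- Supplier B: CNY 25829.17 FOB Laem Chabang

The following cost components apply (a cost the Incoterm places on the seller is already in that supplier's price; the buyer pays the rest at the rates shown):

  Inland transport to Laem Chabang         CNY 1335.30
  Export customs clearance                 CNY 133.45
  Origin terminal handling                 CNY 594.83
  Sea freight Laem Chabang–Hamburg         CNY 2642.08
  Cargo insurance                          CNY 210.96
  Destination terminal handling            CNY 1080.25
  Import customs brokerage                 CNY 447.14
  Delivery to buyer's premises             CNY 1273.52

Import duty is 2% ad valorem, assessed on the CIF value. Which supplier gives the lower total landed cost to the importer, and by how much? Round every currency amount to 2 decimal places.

Supplier A is cheaper by CNY 1579.50

Supplier A (EXW):
CIF value = EXW price + inland to port + export clearance + origin terminal + freight + insurance = 22217.06 + 1335.30 + 133.45 + 594.83 + 2642.08 + 210.96 = 27133.68
Import duty = 27133.68 × 2% = 542.67
Buyer bears (A): 1335.30 + 133.45 + 594.83 + 2642.08 + 210.96 + 1080.25 + 447.14 + 1273.52 = 7717.53
Landed cost (A) = invoice 22217.06 + 7717.53 + duty 542.67 = 30477.26
Supplier B (FOB):
CIF value = FOB price + freight + insurance = 25829.17 + 2642.08 + 210.96 = 28682.21
Import duty = 28682.21 × 2% = 573.64
Buyer bears (B): 2642.08 + 210.96 + 1080.25 + 447.14 + 1273.52 = 5653.95
Landed cost (B) = invoice 25829.17 + 5653.95 + duty 573.64 = 32056.76
Difference = |30477.26 − 32056.76| = 1579.50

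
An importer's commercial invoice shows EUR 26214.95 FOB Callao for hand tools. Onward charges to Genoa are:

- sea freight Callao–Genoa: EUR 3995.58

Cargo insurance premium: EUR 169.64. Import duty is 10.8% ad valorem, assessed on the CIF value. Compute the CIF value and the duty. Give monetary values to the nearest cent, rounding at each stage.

CIF = FOB price + freight + insurance
CIF = 26214.95 + 3995.58 + 169.64 = 30380.17
Import duty = 30380.17 × 10.8% = 3281.06

CIF value: EUR 30380.17; import duty: EUR 3281.06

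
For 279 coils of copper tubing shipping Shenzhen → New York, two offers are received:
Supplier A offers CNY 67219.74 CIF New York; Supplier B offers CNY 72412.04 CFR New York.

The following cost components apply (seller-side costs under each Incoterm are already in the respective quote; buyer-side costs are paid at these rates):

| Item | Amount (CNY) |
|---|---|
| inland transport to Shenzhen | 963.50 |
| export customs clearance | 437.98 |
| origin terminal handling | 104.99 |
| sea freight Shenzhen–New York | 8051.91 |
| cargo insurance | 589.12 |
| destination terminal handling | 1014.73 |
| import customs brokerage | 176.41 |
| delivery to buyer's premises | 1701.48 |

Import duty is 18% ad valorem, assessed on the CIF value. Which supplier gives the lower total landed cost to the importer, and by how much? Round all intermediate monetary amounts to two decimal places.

Supplier A (CIF):
The CIF price already equals the CIF value: 67219.74
Import duty = 67219.74 × 18% = 12099.55
Buyer bears (A): 1014.73 + 176.41 + 1701.48 = 2892.62
Landed cost (A) = invoice 67219.74 + 2892.62 + duty 12099.55 = 82211.91
Supplier B (CFR):
CIF value = CFR price + insurance = 72412.04 + 589.12 = 73001.16
Import duty = 73001.16 × 18% = 13140.21
Buyer bears (B): 589.12 + 1014.73 + 176.41 + 1701.48 = 3481.74
Landed cost (B) = invoice 72412.04 + 3481.74 + duty 13140.21 = 89033.99
Difference = |82211.91 − 89033.99| = 6822.08

Supplier A is cheaper by CNY 6822.08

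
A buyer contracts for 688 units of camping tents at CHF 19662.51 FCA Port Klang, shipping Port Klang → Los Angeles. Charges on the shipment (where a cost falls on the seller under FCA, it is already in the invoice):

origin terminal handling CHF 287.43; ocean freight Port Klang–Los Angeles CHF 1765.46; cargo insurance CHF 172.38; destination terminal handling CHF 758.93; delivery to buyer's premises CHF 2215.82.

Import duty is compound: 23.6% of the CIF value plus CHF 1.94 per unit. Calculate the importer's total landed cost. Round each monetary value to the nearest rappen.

FCA: the seller delivers export-cleared goods to the carrier; the buyer bears costs from that point.
CIF value = FCA price + origin terminal + freight + insurance = 19662.51 + 287.43 + 1765.46 + 172.38 = 21887.78
Ad valorem component: 21887.78 × 23.6% = 5165.52
Specific component: 688 × 1.94 = 1334.72
Import duty = 5165.52 + 1334.72 = 6500.24
Buyer bears: origin terminal 287.43 + freight 1765.46 + insurance 172.38 + destination terminal 758.93 + delivery 2215.82 + duty 6500.24 = 11700.26
Landed cost = invoice 19662.51 + 11700.26 = 31362.77

Total landed cost: CHF 31362.77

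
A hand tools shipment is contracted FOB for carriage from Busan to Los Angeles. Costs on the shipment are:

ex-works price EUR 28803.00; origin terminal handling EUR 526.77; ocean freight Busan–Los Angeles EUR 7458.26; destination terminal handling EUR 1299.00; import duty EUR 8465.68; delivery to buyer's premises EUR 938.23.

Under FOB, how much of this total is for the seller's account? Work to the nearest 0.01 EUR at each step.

FOB: the seller bears costs until goods are on board at the origin port; the buyer bears freight, insurance and all costs thereafter.
Seller's account: goods 28803.00 + origin terminal 526.77 = 29329.77
Buyer's account: freight 7458.26 + destination terminal 1299.00 + duty 8465.68 + delivery 938.23 = 18161.17

Seller's account: EUR 29329.77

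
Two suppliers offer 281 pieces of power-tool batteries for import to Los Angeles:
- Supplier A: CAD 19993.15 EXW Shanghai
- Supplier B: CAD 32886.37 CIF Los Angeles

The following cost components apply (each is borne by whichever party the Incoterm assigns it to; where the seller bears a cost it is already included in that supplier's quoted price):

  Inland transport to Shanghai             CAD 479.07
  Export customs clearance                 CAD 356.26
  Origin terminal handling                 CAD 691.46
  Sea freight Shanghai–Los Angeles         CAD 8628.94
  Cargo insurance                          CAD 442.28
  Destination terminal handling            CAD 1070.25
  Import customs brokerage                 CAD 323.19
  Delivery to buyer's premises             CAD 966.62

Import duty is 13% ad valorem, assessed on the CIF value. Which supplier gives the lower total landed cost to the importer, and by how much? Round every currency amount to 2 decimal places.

Supplier A is cheaper by CAD 2593.59

Supplier A (EXW):
CIF value = EXW price + inland to port + export clearance + origin terminal + freight + insurance = 19993.15 + 479.07 + 356.26 + 691.46 + 8628.94 + 442.28 = 30591.16
Import duty = 30591.16 × 13% = 3976.85
Buyer bears (A): 479.07 + 356.26 + 691.46 + 8628.94 + 442.28 + 1070.25 + 323.19 + 966.62 = 12958.07
Landed cost (A) = invoice 19993.15 + 12958.07 + duty 3976.85 = 36928.07
Supplier B (CIF):
The CIF price already equals the CIF value: 32886.37
Import duty = 32886.37 × 13% = 4275.23
Buyer bears (B): 1070.25 + 323.19 + 966.62 = 2360.06
Landed cost (B) = invoice 32886.37 + 2360.06 + duty 4275.23 = 39521.66
Difference = |36928.07 − 39521.66| = 2593.59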